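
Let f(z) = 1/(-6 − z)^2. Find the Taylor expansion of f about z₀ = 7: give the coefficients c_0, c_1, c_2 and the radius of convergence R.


Let w = z − z₀, so z = z₀ + w.
Then -6 − z = -6 − (z₀ + w) = (-6 − z₀) − w = -13 − w.
f(z) = 1/(-13 − w)^2 = (1/(-13)^2) · (1 − w/(-13))^{−2}.
By the binomial series (1−u)^{−2} = Σ_{n≥0} C(n+1, 1) u^n for |u|<1, with u = w/(-13):
  c_n = C(n+1, 1) / (-13)^(n+2).
  c_0 = 1/(-13)^2 = 1/169.
  c_1 = 2/(-13)^3 = -2/2197.
  c_2 = 3/(-13)^4 = 3/28561.
The series is valid for |w/d| < 1, i.e. |z − z₀| < |d|.
Radius of convergence: R = |-6 − z₀| = |-13| = 13 (distance from z₀ to the singularity z = -6).

c_0 = 1/169, c_1 = -2/2197, c_2 = 3/28561; R = 13.


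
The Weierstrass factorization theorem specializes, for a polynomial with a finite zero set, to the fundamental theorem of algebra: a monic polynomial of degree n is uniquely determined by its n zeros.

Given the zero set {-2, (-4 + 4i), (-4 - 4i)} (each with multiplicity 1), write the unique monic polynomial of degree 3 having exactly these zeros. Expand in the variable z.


The polynomial is p(z) = ∏_{α ∈ S} (z − α), where S = {-2, (-4 + 4i), (-4 - 4i)}.
Expanding the product yields: p(z) = z^3 + 10·z^2 + 48·z + 64.
Note conjugate pairs combine to real quadratics: (z − (-4+4i))(z − (-4−4i)) = z² + 8z + 32.
The resulting polynomial has degree 3 and real coefficients as required.

p(z) = z^3 + 10·z^2 + 48·z + 64.


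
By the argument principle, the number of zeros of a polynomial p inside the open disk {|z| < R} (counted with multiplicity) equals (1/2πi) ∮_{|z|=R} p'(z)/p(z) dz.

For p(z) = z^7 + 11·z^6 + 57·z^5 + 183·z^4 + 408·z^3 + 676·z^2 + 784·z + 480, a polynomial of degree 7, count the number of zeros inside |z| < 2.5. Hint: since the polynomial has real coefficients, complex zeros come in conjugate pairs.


The zeros of p are: (-2 + 1i), (-2 - 1i), (0 + 2i), (0 - 2i), (-2 + 2i), (-2 - 2i), -3.
Their magnitudes are: 2.236, 2.236, 2, 2, 2.828, 2.828, 3.
Zeros with |z| < R = 2.5: (-2 + 1i), (-2 - 1i), (0 + 2i), (0 - 2i).
Count = 4.
By the argument principle, (1/2πi) ∮_{|z|=R} p'(z)/p(z) dz equals exactly this count.

Number of zeros inside |z| < 2.5: 4.


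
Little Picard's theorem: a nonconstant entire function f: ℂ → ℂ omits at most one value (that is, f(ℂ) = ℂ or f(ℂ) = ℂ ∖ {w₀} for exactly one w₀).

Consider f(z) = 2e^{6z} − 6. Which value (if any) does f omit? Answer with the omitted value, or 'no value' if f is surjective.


Little Picard bounds the complement of f(ℂ) to at most one point.
e^{6z} is never zero on ℂ, so 2·e^{6z} takes every value in ℂ ∖ {0}. Adding -6 shifts the range to ℂ ∖ {-6}. Thus f omits exactly the value -6.

Omitted value: -6.


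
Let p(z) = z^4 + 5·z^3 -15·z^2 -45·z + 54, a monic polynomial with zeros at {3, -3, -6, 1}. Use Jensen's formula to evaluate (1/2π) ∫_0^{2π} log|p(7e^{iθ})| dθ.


Zeros: -6, -3, 1, 3; r = 7.
Inside |z| < r: -6, -3, 1, 3. Outside (|z| ≥ r): ∅.
p(0) = 54, so log|p(0)| = log(54) = 3.9890.
Apply Jensen: I(r) = log|p(0)| + Σ_k log(r/|z_k|), summed over zeros inside |z| < r.
  log(r/|z_k|) for z_k = 3: log(7/3) = 0.8473
  log(r/|z_k|) for z_k = -3: log(7/3) = 0.8473
  log(r/|z_k|) for z_k = -6: log(7/6) = 0.1542
  log(r/|z_k|) for z_k = 1: log(7/1) = 1.9459
Sum over inside zeros: 3.7947.
I(r) = log|p(0)| + (inside sum) = 3.9890 + 3.7947 = 7.7836.
Closed form (all zeros inside, monic): I(r) = n·log(r) = 4·log(7) = 7.7836. ✓

I(r) ≈ 7.7836.


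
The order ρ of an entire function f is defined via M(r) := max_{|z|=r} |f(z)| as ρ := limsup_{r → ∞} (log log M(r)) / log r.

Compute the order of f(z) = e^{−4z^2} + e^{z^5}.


Each summand is entire of order 2 and 5 respectively (as in the single-exponential case). The order of a sum is at most the max of the orders, so ρ ≤ 5. For the lower bound: on |z|=r choose arg z so that 1z^5 is real positive; then |e^{1z^5}| = e^{1r^5} while |e^{-4z^2}| ≤ e^{4r^2} = o(e^{1r^5}). So |f| ≥ e^{1r^5}(1 − o(1)) and ρ ≥ 5. Hence ρ = max(2, 5) = 5.
Therefore ρ = 5.

Order ρ = 5.


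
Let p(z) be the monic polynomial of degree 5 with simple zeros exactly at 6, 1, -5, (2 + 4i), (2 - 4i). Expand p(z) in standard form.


The polynomial is p(z) = ∏_{α ∈ S} (z − α), where S = {6, 1, -5, (2 + 4i), (2 - 4i)}.
Expanding the product yields: p(z) = z^5 -6·z^4 -z^3 + 106·z^2 -700·z + 600.
Note conjugate pairs combine to real quadratics: (z − (2+4i))(z − (2−4i)) = z² − 4z + 20.
The resulting polynomial has degree 5 and real coefficients as required.

p(z) = z^5 -6·z^4 -z^3 + 106·z^2 -700·z + 600.


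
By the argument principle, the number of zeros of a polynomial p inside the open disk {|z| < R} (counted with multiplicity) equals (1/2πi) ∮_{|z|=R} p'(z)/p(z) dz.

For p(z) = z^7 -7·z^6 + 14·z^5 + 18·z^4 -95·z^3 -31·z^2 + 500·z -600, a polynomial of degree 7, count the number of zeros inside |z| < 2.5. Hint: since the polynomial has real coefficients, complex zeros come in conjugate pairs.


The zeros of p are: (-2 + 1i), (-2 - 1i), (2 + 2i), (2 - 2i), 3, (2 + 1i), (2 - 1i).
Their magnitudes are: 2.236, 2.236, 2.828, 2.828, 3, 2.236, 2.236.
Zeros with |z| < R = 2.5: (-2 + 1i), (-2 - 1i), (2 + 1i), (2 - 1i).
Count = 4.
By the argument principle, (1/2πi) ∮_{|z|=R} p'(z)/p(z) dz equals exactly this count.

Number of zeros inside |z| < 2.5: 4.


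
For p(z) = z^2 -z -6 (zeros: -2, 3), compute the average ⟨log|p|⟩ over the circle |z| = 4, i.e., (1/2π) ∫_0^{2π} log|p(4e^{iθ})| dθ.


Zeros: -2, 3; r = 4.
Inside |z| < r: -2, 3. Outside (|z| ≥ r): ∅.
p(0) = -6, so log|p(0)| = log(6) = 1.7918.
Apply Jensen: I(r) = log|p(0)| + Σ_k log(r/|z_k|), summed over zeros inside |z| < r.
  log(r/|z_k|) for z_k = -2: log(4/2) = 0.6931
  log(r/|z_k|) for z_k = 3: log(4/3) = 0.2877
Sum over inside zeros: 0.9808.
I(r) = log|p(0)| + (inside sum) = 1.7918 + 0.9808 = 2.7726.
Closed form (all zeros inside, monic): I(r) = n·log(r) = 2·log(4) = 2.7726. ✓

I(r) ≈ 2.7726.


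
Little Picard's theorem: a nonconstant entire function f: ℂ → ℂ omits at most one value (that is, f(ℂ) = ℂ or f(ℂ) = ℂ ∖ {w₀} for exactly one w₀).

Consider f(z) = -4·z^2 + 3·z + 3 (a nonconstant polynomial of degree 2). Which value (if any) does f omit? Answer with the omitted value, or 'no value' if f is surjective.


Little Picard bounds the complement of f(ℂ) to at most one point.
For every w ∈ ℂ, the equation p(z) − w = 0 is a nonconstant polynomial in z and hence has at least one root by the fundamental theorem of algebra. So p is surjective onto ℂ, omitting no value.

Omitted value: no value.


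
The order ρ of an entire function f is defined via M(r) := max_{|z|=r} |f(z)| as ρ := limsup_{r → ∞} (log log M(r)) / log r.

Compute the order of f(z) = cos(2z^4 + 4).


Write cos(w) = (e^{iw} ± e^{−iw})/(2 or 2i), so |cos(w)| ≤ e^{|w|}. With w = 2z^4 + 4, |w| ≤ 2r^4 + 4 on |z|=r, giving M(r) ≤ e^{2r^4 + 4} and ρ ≤ 4. For the lower bound, choose z on |z|=r with 2z^4 purely imaginary of modulus 2r^4; then |cos(2z^4 + 4)| grows like e^{2r^4}/2, so ρ ≥ 4. Hence ρ = 4.
Therefore ρ = 4.

Order ρ = 4.


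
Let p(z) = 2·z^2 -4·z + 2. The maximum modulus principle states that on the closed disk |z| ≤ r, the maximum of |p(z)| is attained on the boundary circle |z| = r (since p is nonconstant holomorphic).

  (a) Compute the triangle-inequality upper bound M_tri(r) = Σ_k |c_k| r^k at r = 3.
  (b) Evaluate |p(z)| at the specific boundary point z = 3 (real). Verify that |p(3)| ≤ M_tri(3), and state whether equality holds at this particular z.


Coefficients: c_0 = 2, c_1 = -4, c_2 = 2. Radius r = 3.
Part (a). Triangle bound: M_tri(r) = Σ_k |c_k| r^k
  = |2|·3^0 + |-4|·3^1 + |2|·3^2
  = 2 + 12 + 18 = 32.
This bounds M(r) := max_{|z|=r} |p(z)| from above; equality holds iff all terms c_k z^k can be made to align in phase at a single z on |z|=r.
Part (b). At z = 3 (real, on the circle |z| = r):
  p(3) = (2)·3^0 + (-4)·3^1 + (2)·3^2 = 8.
  |p(3)| = 8.
Check: |p(3)| = 8 ≤ 32 = M_tri(3). ✓ Equality does not hold at z = 3 (the coefficients have mixed signs, so the terms do not all align in phase there).

M_tri(3) = 32; |p(3)| = 8; equality at z=3: no.


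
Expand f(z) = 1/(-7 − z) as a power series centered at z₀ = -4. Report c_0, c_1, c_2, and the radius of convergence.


Let w = z − z₀, so z = z₀ + w.
Then -7 − z = -7 − (z₀ + w) = (-7 − z₀) − w = -3 − w.
f(z) = 1/(-3 − w) = (1/(-3)) · 1/(1 − w/(-3)) = Σ_{n≥0} w^n / (-3)^(n+1).
So c_n = 1/(-3)^(n+1):
  c_0 = 1/(-3)^1 = -1/3.
  c_1 = 1/(-3)^2 = 1/9.
  c_2 = 1/(-3)^3 = -1/27.
The series is valid for |w/d| < 1, i.e. |z − z₀| < |d|.
Radius of convergence: R = |-7 − z₀| = |-3| = 3 (distance from z₀ to the singularity z = -7).

c_0 = -1/3, c_1 = 1/9, c_2 = -1/27; R = 3.


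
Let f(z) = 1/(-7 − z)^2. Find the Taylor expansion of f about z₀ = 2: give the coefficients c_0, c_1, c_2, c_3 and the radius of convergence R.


Let w = z − z₀, so z = z₀ + w.
Then -7 − z = -7 − (z₀ + w) = (-7 − z₀) − w = -9 − w.
f(z) = 1/(-9 − w)^2 = (1/(-9)^2) · (1 − w/(-9))^{−2}.
By the binomial series (1−u)^{−2} = Σ_{n≥0} C(n+1, 1) u^n for |u|<1, with u = w/(-9):
  c_n = C(n+1, 1) / (-9)^(n+2).
  c_0 = 1/(-9)^2 = 1/81.
  c_1 = 2/(-9)^3 = -2/729.
  c_2 = 3/(-9)^4 = 1/2187.
  c_3 = 4/(-9)^5 = -4/59049.
The series is valid for |w/d| < 1, i.e. |z − z₀| < |d|.
Radius of convergence: R = |-7 − z₀| = |-9| = 9 (distance from z₀ to the singularity z = -7).

c_0 = 1/81, c_1 = -2/729, c_2 = 1/2187, c_3 = -4/59049; R = 9.


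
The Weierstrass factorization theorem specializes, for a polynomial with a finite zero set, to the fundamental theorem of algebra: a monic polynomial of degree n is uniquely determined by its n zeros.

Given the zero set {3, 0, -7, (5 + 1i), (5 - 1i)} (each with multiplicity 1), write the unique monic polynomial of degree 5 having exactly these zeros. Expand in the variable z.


The polynomial is p(z) = ∏_{α ∈ S} (z − α), where S = {3, 0, -7, (5 + 1i), (5 - 1i)}.
Expanding the product yields: p(z) = z^5 -6·z^4 -35·z^3 + 314·z^2 -546·z.
Note conjugate pairs combine to real quadratics: (z − (5+1i))(z − (5−1i)) = z² − 10z + 26.
The resulting polynomial has degree 5 and real coefficients as required.

p(z) = z^5 -6·z^4 -35·z^3 + 314·z^2 -546·z.


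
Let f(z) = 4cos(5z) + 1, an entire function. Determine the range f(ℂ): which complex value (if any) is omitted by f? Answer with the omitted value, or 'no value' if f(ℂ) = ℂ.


Little Picard bounds the complement of f(ℂ) to at most one point.
cos is entire and surjective onto ℂ: for every w ∈ ℂ, cos(ζ) = w has a solution ζ ∈ ℂ (e.g., via the complex inverse arccos). With ζ = 5z this gives z = ζ/(5). Then 4·cos(5z) takes every value in 4·ℂ = ℂ, and adding 1 is a bijection of ℂ. So f is surjective and omits no value. (Note: only on the real line is cos bounded by [−1, 1].)

Omitted value: no value.


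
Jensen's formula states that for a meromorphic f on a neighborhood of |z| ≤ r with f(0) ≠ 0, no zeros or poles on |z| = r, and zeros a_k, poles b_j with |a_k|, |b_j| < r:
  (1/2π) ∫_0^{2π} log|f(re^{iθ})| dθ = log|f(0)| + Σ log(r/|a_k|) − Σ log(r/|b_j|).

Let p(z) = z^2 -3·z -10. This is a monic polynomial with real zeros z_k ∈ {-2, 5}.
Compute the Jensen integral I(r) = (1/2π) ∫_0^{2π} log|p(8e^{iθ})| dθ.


Zeros: -2, 5; r = 8.
Inside |z| < r: -2, 5. Outside (|z| ≥ r): ∅.
p(0) = -10, so log|p(0)| = log(10) = 2.3026.
Apply Jensen: I(r) = log|p(0)| + Σ_k log(r/|z_k|), summed over zeros inside |z| < r.
  log(r/|z_k|) for z_k = -2: log(8/2) = 1.3863
  log(r/|z_k|) for z_k = 5: log(8/5) = 0.4700
Sum over inside zeros: 1.8563.
I(r) = log|p(0)| + (inside sum) = 2.3026 + 1.8563 = 4.1589.
Closed form (all zeros inside, monic): I(r) = n·log(r) = 2·log(8) = 4.1589. ✓

I(r) ≈ 4.1589.


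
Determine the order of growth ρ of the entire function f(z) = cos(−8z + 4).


cos(w) is a linear combination of e^{iw} and e^{−iw} (or e^w, e^{−w} in the hyperbolic case), so |cos(w)| ≤ e^{|w|}. With w = −8z + 4, |w| ≤ 8|z| + 4 = 8r + 4 on |z| = r, giving M(r) ≤ e^{8r + 4}, so ρ ≤ 1. On a suitable ray (z = it for sin/cos; z = t for sinh/cosh, t real → ∞), |cos(−8z + 4)| grows like e^{8|t|}/2, so ρ ≥ 1. Hence ρ = 1.
Therefore ρ = 1.

Order ρ = 1.


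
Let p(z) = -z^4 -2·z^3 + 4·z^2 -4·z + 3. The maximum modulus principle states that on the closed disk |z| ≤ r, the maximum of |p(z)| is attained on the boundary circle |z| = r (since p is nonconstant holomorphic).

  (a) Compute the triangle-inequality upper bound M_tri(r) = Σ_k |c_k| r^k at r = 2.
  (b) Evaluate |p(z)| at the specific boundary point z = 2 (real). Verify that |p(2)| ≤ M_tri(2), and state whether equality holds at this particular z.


Coefficients: c_0 = 3, c_1 = -4, c_2 = 4, c_3 = -2, c_4 = -1. Radius r = 2.
Part (a). Triangle bound: M_tri(r) = Σ_k |c_k| r^k
  = |3|·2^0 + |-4|·2^1 + |4|·2^2 + |-2|·2^3 + |-1|·2^4
  = 3 + 8 + 16 + 16 + 16 = 59.
This bounds M(r) := max_{|z|=r} |p(z)| from above; equality holds iff all terms c_k z^k can be made to align in phase at a single z on |z|=r.
Part (b). At z = 2 (real, on the circle |z| = r):
  p(2) = (3)·2^0 + (-4)·2^1 + (4)·2^2 + (-2)·2^3 + (-1)·2^4 = -21.
  |p(2)| = 21.
Check: |p(2)| = 21 ≤ 59 = M_tri(2). ✓ Equality does not hold at z = 2 (the coefficients have mixed signs, so the terms do not all align in phase there).

M_tri(2) = 59; |p(2)| = 21; equality at z=2: no.


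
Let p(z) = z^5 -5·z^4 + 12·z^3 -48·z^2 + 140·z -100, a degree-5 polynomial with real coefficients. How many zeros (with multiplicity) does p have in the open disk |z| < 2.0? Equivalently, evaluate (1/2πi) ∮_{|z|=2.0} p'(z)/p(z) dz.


The zeros of p are: 1, (-1 + 3i), (-1 - 3i), (3 + 1i), (3 - 1i).
Their magnitudes are: 1, 3.162, 3.162, 3.162, 3.162.
Zeros with |z| < R = 2.0: 1.
Count = 1.
By the argument principle, (1/2πi) ∮_{|z|=R} p'(z)/p(z) dz equals exactly this count.

Number of zeros inside |z| < 2.0: 1.


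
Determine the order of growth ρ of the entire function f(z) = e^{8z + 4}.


|e^{8z + 4}| = e^{Re(8·z) + 4} ≤ e^{8|z|^1 + 4} = e^{8r^1 + 4} on |z| = r, so ρ ≤ 1. Choosing z on |z|=r so that 8·z is real positive (always possible by picking arg z appropriately) gives |f(z)| = e^{8r^1 + 4}, matching the bound. The additive constant 4 does not affect log log M(r) ~ 1·log r. Hence ρ = 1.
Therefore ρ = 1.

Order ρ = 1.


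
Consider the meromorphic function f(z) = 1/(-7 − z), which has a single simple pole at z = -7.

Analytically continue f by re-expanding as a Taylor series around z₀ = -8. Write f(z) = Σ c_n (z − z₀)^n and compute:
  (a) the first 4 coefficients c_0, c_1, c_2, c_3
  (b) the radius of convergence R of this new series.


Let w = z − z₀, so z = z₀ + w.
Then -7 − z = -7 − (z₀ + w) = (-7 − z₀) − w = 1 − w.
f(z) = 1/(1 − w) = (1/(1)) · 1/(1 − w/(1)) = Σ_{n≥0} w^n / (1)^(n+1).
So c_n = 1/(1)^(n+1):
  c_0 = 1/(1)^1 = 1.
  c_1 = 1/(1)^2 = 1.
  c_2 = 1/(1)^3 = 1.
  c_3 = 1/(1)^4 = 1.
The series is valid for |w/d| < 1, i.e. |z − z₀| < |d|.
Radius of convergence: R = |-7 − z₀| = |1| = 1 (distance from z₀ to the singularity z = -7).

c_0 = 1, c_1 = 1, c_2 = 1, c_3 = 1; R = 1.


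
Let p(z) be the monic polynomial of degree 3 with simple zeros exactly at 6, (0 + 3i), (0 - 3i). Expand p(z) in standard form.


The polynomial is p(z) = ∏_{α ∈ S} (z − α), where S = {6, (0 + 3i), (0 - 3i)}.
Expanding the product yields: p(z) = z^3 -6·z^2 + 9·z -54.
Note conjugate pairs combine to real quadratics: (z − (0+3i))(z − (0−3i)) = z² + 9.
The resulting polynomial has degree 3 and real coefficients as required.

p(z) = z^3 -6·z^2 + 9·z -54.


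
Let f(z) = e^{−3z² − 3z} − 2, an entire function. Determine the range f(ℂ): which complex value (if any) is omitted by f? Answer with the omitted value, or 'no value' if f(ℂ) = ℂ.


Little Picard bounds the complement of f(ℂ) to at most one point.
The exponent g(z) = −3z² − 3z is a nonconstant polynomial, hence surjective onto ℂ. So e^{g(z)} takes every value in {e^w : w ∈ ℂ} = ℂ ∖ {0}. Adding -2 shifts the range to ℂ ∖ {-2}. f omits exactly -2.

Omitted value: -2.


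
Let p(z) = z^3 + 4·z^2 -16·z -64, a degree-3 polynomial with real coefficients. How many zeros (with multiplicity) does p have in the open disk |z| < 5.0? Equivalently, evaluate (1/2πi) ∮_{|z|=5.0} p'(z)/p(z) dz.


The zeros of p are: -4, -4, 4.
Their magnitudes are: 4, 4, 4.
Zeros with |z| < R = 5.0: -4, -4, 4.
Count = 3.
By the argument principle, (1/2πi) ∮_{|z|=R} p'(z)/p(z) dz equals exactly this count.

Number of zeros inside |z| < 5.0: 3.


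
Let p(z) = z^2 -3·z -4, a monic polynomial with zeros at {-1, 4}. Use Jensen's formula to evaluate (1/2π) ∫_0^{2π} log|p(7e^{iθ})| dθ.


Zeros: -1, 4; r = 7.
Inside |z| < r: -1, 4. Outside (|z| ≥ r): ∅.
p(0) = -4, so log|p(0)| = log(4) = 1.3863.
Apply Jensen: I(r) = log|p(0)| + Σ_k log(r/|z_k|), summed over zeros inside |z| < r.
  log(r/|z_k|) for z_k = -1: log(7/1) = 1.9459
  log(r/|z_k|) for z_k = 4: log(7/4) = 0.5596
Sum over inside zeros: 2.5055.
I(r) = log|p(0)| + (inside sum) = 1.3863 + 2.5055 = 3.8918.
Closed form (all zeros inside, monic): I(r) = n·log(r) = 2·log(7) = 3.8918. ✓

I(r) ≈ 3.8918.


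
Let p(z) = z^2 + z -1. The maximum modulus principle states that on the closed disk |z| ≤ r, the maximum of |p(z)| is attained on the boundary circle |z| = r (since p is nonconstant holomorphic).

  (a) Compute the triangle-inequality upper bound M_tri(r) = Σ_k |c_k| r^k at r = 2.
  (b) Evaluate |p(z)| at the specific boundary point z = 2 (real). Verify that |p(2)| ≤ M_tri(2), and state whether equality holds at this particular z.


Coefficients: c_0 = -1, c_1 = 1, c_2 = 1. Radius r = 2.
Part (a). Triangle bound: M_tri(r) = Σ_k |c_k| r^k
  = |-1|·2^0 + |1|·2^1 + |1|·2^2
  = 1 + 2 + 4 = 7.
This bounds M(r) := max_{|z|=r} |p(z)| from above; equality holds iff all terms c_k z^k can be made to align in phase at a single z on |z|=r.
Part (b). At z = 2 (real, on the circle |z| = r):
  p(2) = (-1)·2^0 + (1)·2^1 + (1)·2^2 = 5.
  |p(2)| = 5.
Check: |p(2)| = 5 ≤ 7 = M_tri(2). ✓ Equality does not hold at z = 2 (the coefficients have mixed signs, so the terms do not all align in phase there).

M_tri(2) = 7; |p(2)| = 5; equality at z=2: no.


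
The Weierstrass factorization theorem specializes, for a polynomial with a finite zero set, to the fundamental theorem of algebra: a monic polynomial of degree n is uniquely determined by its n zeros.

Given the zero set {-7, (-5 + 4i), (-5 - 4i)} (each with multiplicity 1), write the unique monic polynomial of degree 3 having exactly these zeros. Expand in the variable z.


The polynomial is p(z) = ∏_{α ∈ S} (z − α), where S = {-7, (-5 + 4i), (-5 - 4i)}.
Expanding the product yields: p(z) = z^3 + 17·z^2 + 111·z + 287.
Note conjugate pairs combine to real quadratics: (z − (-5+4i))(z − (-5−4i)) = z² + 10z + 41.
The resulting polynomial has degree 3 and real coefficients as required.

p(z) = z^3 + 17·z^2 + 111·z + 287.


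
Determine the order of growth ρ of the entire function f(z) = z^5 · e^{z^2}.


M(r) = max_{|z|=r} |1|·|z|^5·|e^{z^2}| = 1·r^5 · e^{1r^2} (the factors attain their maxima compatibly on |z|=r). Then log M(r) = log 1 + 5·log r + 1r^2, dominated by the last term, so log log M(r) ~ 2·log r. The polynomial factor 1z^5 contributes only a log r term and does not affect the order. ρ = 2.
Therefore ρ = 2.

Order ρ = 2.


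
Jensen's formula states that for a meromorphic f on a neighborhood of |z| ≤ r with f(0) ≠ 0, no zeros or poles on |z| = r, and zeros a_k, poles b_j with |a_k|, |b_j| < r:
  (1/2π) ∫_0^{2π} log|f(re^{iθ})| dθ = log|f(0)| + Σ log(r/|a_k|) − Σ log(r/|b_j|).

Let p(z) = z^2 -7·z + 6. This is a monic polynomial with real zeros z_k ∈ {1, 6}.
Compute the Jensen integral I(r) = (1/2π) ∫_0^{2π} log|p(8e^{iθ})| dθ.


Zeros: 1, 6; r = 8.
Inside |z| < r: 1, 6. Outside (|z| ≥ r): ∅.
p(0) = 6, so log|p(0)| = log(6) = 1.7918.
Apply Jensen: I(r) = log|p(0)| + Σ_k log(r/|z_k|), summed over zeros inside |z| < r.
  log(r/|z_k|) for z_k = 1: log(8/1) = 2.0794
  log(r/|z_k|) for z_k = 6: log(8/6) = 0.2877
Sum over inside zeros: 2.3671.
I(r) = log|p(0)| + (inside sum) = 1.7918 + 2.3671 = 4.1589.
Closed form (all zeros inside, monic): I(r) = n·log(r) = 2·log(8) = 4.1589. ✓

I(r) ≈ 4.1589.


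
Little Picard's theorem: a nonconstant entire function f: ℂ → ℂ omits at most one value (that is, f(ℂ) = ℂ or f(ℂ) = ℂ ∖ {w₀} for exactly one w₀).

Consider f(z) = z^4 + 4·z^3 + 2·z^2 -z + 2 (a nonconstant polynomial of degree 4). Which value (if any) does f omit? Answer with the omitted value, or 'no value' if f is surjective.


Little Picard bounds the complement of f(ℂ) to at most one point.
For every w ∈ ℂ, the equation p(z) − w = 0 is a nonconstant polynomial in z and hence has at least one root by the fundamental theorem of algebra. So p is surjective onto ℂ, omitting no value.

Omitted value: no value.


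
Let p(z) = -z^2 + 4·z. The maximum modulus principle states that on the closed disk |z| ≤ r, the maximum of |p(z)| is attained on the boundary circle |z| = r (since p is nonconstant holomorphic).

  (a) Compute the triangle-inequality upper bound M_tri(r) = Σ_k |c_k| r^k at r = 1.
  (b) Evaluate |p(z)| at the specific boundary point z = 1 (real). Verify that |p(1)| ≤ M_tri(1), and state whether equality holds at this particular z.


Coefficients: c_0 = 0, c_1 = 4, c_2 = -1. Radius r = 1.
Part (a). Triangle bound: M_tri(r) = Σ_k |c_k| r^k
  = |0|·1^0 + |4|·1^1 + |-1|·1^2
  = 0 + 4 + 1 = 5.
This bounds M(r) := max_{|z|=r} |p(z)| from above; equality holds iff all terms c_k z^k can be made to align in phase at a single z on |z|=r.
Part (b). At z = 1 (real, on the circle |z| = r):
  p(1) = (0)·1^0 + (4)·1^1 + (-1)·1^2 = 3.
  |p(1)| = 3.
Check: |p(1)| = 3 ≤ 5 = M_tri(1). ✓ Equality does not hold at z = 1 (the coefficients have mixed signs, so the terms do not all align in phase there).

M_tri(1) = 5; |p(1)| = 3; equality at z=1: no.


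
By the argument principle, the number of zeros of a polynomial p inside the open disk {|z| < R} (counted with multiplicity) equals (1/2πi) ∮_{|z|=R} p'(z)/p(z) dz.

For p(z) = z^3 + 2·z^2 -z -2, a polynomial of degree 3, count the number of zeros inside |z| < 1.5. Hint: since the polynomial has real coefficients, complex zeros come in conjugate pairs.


The zeros of p are: -1, 1, -2.
Their magnitudes are: 1, 1, 2.
Zeros with |z| < R = 1.5: -1, 1.
Count = 2.
By the argument principle, (1/2πi) ∮_{|z|=R} p'(z)/p(z) dz equals exactly this count.

Number of zeros inside |z| < 1.5: 2.


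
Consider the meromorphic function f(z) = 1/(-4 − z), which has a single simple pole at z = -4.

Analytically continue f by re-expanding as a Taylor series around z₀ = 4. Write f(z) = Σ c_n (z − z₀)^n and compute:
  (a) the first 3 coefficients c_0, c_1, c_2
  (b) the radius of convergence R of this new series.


Let w = z − z₀, so z = z₀ + w.
Then -4 − z = -4 − (z₀ + w) = (-4 − z₀) − w = -8 − w.
f(z) = 1/(-8 − w) = (1/(-8)) · 1/(1 − w/(-8)) = Σ_{n≥0} w^n / (-8)^(n+1).
So c_n = 1/(-8)^(n+1):
  c_0 = 1/(-8)^1 = -1/8.
  c_1 = 1/(-8)^2 = 1/64.
  c_2 = 1/(-8)^3 = -1/512.
The series is valid for |w/d| < 1, i.e. |z − z₀| < |d|.
Radius of convergence: R = |-4 − z₀| = |-8| = 8 (distance from z₀ to the singularity z = -4).

c_0 = -1/8, c_1 = 1/64, c_2 = -1/512; R = 8.


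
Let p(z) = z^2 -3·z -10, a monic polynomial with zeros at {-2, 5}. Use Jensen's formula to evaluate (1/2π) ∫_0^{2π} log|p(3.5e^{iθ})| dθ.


Zeros: -2, 5; r = 3.5.
Inside |z| < r: -2. Outside (|z| ≥ r): 5.
p(0) = -10, so log|p(0)| = log(10) = 2.3026.
Apply Jensen: I(r) = log|p(0)| + Σ_k log(r/|z_k|), summed over zeros inside |z| < r.
  log(r/|z_k|) for z_k = -2: log(3.5/2) = 0.5596
  Outside zeros (5) contribute nothing to the Jensen sum.
Sum over inside zeros: 0.5596.
I(r) = log|p(0)| + (inside sum) = 2.3026 + 0.5596 = 2.8622.
Note: since some zeros are outside |z| ≤ r, the simplified n·log(r) form does NOT apply — only the inside zeros contribute.

I(r) ≈ 2.8622.


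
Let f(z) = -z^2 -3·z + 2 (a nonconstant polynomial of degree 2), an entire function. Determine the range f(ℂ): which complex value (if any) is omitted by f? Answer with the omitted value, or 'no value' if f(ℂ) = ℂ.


Little Picard bounds the complement of f(ℂ) to at most one point.
For every w ∈ ℂ, the equation p(z) − w = 0 is a nonconstant polynomial in z and hence has at least one root by the fundamental theorem of algebra. So p is surjective onto ℂ, omitting no value.

Omitted value: no value.


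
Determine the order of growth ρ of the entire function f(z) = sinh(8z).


sinh(w) is a linear combination of e^{iw} and e^{−iw} (or e^w, e^{−w} in the hyperbolic case), so |sinh(w)| ≤ e^{|w|}. With w = 8z, |w| ≤ 8|z| + 0 = 8r + 0 on |z| = r, giving M(r) ≤ e^{8r + 0}, so ρ ≤ 1. On a suitable ray (z = it for sin/cos; z = t for sinh/cosh, t real → ∞), |sinh(8z)| grows like e^{8|t|}/2, so ρ ≥ 1. Hence ρ = 1.
Therefore ρ = 1.

Order ρ = 1.


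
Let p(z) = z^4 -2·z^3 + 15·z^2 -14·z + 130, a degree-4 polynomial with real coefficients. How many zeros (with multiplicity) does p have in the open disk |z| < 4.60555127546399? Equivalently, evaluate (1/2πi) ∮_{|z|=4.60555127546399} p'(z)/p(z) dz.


The zeros of p are: (2 + 3i), (2 - 3i), (-1 + 3i), (-1 - 3i).
Their magnitudes are: 3.606, 3.606, 3.162, 3.162.
Zeros with |z| < R = 4.60555127546399: (2 + 3i), (2 - 3i), (-1 + 3i), (-1 - 3i).
Count = 4.
By the argument principle, (1/2πi) ∮_{|z|=R} p'(z)/p(z) dz equals exactly this count.

Number of zeros inside |z| < 4.60555127546399: 4.


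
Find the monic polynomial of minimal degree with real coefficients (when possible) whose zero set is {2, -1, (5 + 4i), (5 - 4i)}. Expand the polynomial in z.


The polynomial is p(z) = ∏_{α ∈ S} (z − α), where S = {2, -1, (5 + 4i), (5 - 4i)}.
Expanding the product yields: p(z) = z^4 -11·z^3 + 49·z^2 -21·z -82.
Note conjugate pairs combine to real quadratics: (z − (5+4i))(z − (5−4i)) = z² − 10z + 41.
The resulting polynomial has degree 4 and real coefficients as required.

p(z) = z^4 -11·z^3 + 49·z^2 -21·z -82.


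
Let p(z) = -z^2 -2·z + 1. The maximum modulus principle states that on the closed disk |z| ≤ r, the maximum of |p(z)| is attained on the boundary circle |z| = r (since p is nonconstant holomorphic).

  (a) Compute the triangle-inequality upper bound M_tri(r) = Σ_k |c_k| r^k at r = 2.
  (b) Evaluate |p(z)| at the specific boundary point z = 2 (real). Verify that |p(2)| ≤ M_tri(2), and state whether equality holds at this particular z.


Coefficients: c_0 = 1, c_1 = -2, c_2 = -1. Radius r = 2.
Part (a). Triangle bound: M_tri(r) = Σ_k |c_k| r^k
  = |1|·2^0 + |-2|·2^1 + |-1|·2^2
  = 1 + 4 + 4 = 9.
This bounds M(r) := max_{|z|=r} |p(z)| from above; equality holds iff all terms c_k z^k can be made to align in phase at a single z on |z|=r.
Part (b). At z = 2 (real, on the circle |z| = r):
  p(2) = (1)·2^0 + (-2)·2^1 + (-1)·2^2 = -7.
  |p(2)| = 7.
Check: |p(2)| = 7 ≤ 9 = M_tri(2). ✓ Equality does not hold at z = 2 (the coefficients have mixed signs, so the terms do not all align in phase there).

M_tri(2) = 9; |p(2)| = 7; equality at z=2: no.


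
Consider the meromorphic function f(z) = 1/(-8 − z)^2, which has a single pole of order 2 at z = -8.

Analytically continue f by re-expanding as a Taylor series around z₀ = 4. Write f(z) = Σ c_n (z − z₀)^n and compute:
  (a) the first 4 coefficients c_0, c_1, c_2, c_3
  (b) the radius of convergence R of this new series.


Let w = z − z₀, so z = z₀ + w.
Then -8 − z = -8 − (z₀ + w) = (-8 − z₀) − w = -12 − w.
f(z) = 1/(-12 − w)^2 = (1/(-12)^2) · (1 − w/(-12))^{−2}.
By the binomial series (1−u)^{−2} = Σ_{n≥0} C(n+1, 1) u^n for |u|<1, with u = w/(-12):
  c_n = C(n+1, 1) / (-12)^(n+2).
  c_0 = 1/(-12)^2 = 1/144.
  c_1 = 2/(-12)^3 = -1/864.
  c_2 = 3/(-12)^4 = 1/6912.
  c_3 = 4/(-12)^5 = -1/62208.
The series is valid for |w/d| < 1, i.e. |z − z₀| < |d|.
Radius of convergence: R = |-8 − z₀| = |-12| = 12 (distance from z₀ to the singularity z = -8).

c_0 = 1/144, c_1 = -1/864, c_2 = 1/6912, c_3 = -1/62208; R = 12.


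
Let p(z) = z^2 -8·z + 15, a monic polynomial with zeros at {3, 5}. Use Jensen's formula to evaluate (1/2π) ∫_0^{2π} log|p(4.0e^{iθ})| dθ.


Zeros: 3, 5; r = 4.0.
Inside |z| < r: 3. Outside (|z| ≥ r): 5.
p(0) = 15, so log|p(0)| = log(15) = 2.7081.
Apply Jensen: I(r) = log|p(0)| + Σ_k log(r/|z_k|), summed over zeros inside |z| < r.
  log(r/|z_k|) for z_k = 3: log(4.0/3) = 0.2877
  Outside zeros (5) contribute nothing to the Jensen sum.
Sum over inside zeros: 0.2877.
I(r) = log|p(0)| + (inside sum) = 2.7081 + 0.2877 = 2.9957.
Note: since some zeros are outside |z| ≤ r, the simplified n·log(r) form does NOT apply — only the inside zeros contribute.

I(r) ≈ 2.9957.


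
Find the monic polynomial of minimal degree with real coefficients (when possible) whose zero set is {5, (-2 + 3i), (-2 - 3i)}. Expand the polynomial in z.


The polynomial is p(z) = ∏_{α ∈ S} (z − α), where S = {5, (-2 + 3i), (-2 - 3i)}.
Expanding the product yields: p(z) = z^3 -z^2 -7·z -65.
Note conjugate pairs combine to real quadratics: (z − (-2+3i))(z − (-2−3i)) = z² + 4z + 13.
The resulting polynomial has degree 3 and real coefficients as required.

p(z) = z^3 -z^2 -7·z -65.


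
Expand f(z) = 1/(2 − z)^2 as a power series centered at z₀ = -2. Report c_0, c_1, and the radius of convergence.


Let w = z − z₀, so z = z₀ + w.
Then 2 − z = 2 − (z₀ + w) = (2 − z₀) − w = 4 − w.
f(z) = 1/(4 − w)^2 = (1/(4)^2) · (1 − w/(4))^{−2}.
By the binomial series (1−u)^{−2} = Σ_{n≥0} C(n+1, 1) u^n for |u|<1, with u = w/(4):
  c_n = C(n+1, 1) / (4)^(n+2).
  c_0 = 1/(4)^2 = 1/16.
  c_1 = 2/(4)^3 = 1/32.
The series is valid for |w/d| < 1, i.e. |z − z₀| < |d|.
Radius of convergence: R = |2 − z₀| = |4| = 4 (distance from z₀ to the singularity z = 2).

c_0 = 1/16, c_1 = 1/32; R = 4.


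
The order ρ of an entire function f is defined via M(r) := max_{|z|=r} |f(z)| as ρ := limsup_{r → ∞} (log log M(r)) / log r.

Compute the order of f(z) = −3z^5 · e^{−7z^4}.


M(r) = max_{|z|=r} |-3|·|z|^5·|e^{−7z^4}| = 3·r^5 · e^{7r^4} (the factors attain their maxima compatibly on |z|=r). Then log M(r) = log 3 + 5·log r + 7r^4, dominated by the last term, so log log M(r) ~ 4·log r. The polynomial factor -3z^5 contributes only a log r term and does not affect the order. ρ = 4.
Therefore ρ = 4.

Order ρ = 4.


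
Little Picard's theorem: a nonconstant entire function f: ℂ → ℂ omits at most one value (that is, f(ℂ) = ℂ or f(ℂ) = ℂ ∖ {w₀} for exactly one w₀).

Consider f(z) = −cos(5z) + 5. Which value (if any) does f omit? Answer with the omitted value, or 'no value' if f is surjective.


Little Picard bounds the complement of f(ℂ) to at most one point.
cos is entire and surjective onto ℂ: for every w ∈ ℂ, cos(ζ) = w has a solution ζ ∈ ℂ (e.g., via the complex inverse arccos). With ζ = 5z this gives z = ζ/(5). Then -1·cos(5z) takes every value in -1·ℂ = ℂ, and adding 5 is a bijection of ℂ. So f is surjective and omits no value. (Note: only on the real line is cos bounded by [−1, 1].)

Omitted value: no value.


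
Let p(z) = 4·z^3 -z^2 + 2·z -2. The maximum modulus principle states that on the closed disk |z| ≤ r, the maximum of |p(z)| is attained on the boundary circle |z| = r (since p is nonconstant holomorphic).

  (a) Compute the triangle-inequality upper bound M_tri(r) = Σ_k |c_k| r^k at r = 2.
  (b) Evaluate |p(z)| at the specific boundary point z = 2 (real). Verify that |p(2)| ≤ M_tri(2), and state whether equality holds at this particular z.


Coefficients: c_0 = -2, c_1 = 2, c_2 = -1, c_3 = 4. Radius r = 2.
Part (a). Triangle bound: M_tri(r) = Σ_k |c_k| r^k
  = |-2|·2^0 + |2|·2^1 + |-1|·2^2 + |4|·2^3
  = 2 + 4 + 4 + 32 = 42.
This bounds M(r) := max_{|z|=r} |p(z)| from above; equality holds iff all terms c_k z^k can be made to align in phase at a single z on |z|=r.
Part (b). At z = 2 (real, on the circle |z| = r):
  p(2) = (-2)·2^0 + (2)·2^1 + (-1)·2^2 + (4)·2^3 = 30.
  |p(2)| = 30.
Check: |p(2)| = 30 ≤ 42 = M_tri(2). ✓ Equality does not hold at z = 2 (the coefficients have mixed signs, so the terms do not all align in phase there).

M_tri(2) = 42; |p(2)| = 30; equality at z=2: no.


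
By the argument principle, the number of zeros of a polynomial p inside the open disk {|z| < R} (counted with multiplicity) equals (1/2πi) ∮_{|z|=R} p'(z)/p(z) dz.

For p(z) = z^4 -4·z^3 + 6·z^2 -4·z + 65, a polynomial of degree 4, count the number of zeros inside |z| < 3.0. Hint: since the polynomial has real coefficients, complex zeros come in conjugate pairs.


The zeros of p are: (3 + 2i), (3 - 2i), (-1 + 2i), (-1 - 2i).
Their magnitudes are: 3.606, 3.606, 2.236, 2.236.
Zeros with |z| < R = 3.0: (-1 + 2i), (-1 - 2i).
Count = 2.
By the argument principle, (1/2πi) ∮_{|z|=R} p'(z)/p(z) dz equals exactly this count.

Number of zeros inside |z| < 3.0: 2.


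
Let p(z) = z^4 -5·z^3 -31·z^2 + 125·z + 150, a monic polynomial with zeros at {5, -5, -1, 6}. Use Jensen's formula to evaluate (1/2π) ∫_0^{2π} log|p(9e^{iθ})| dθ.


Zeros: -5, -1, 5, 6; r = 9.
Inside |z| < r: -5, -1, 5, 6. Outside (|z| ≥ r): ∅.
p(0) = 150, so log|p(0)| = log(150) = 5.0106.
Apply Jensen: I(r) = log|p(0)| + Σ_k log(r/|z_k|), summed over zeros inside |z| < r.
  log(r/|z_k|) for z_k = 5: log(9/5) = 0.5878
  log(r/|z_k|) for z_k = -5: log(9/5) = 0.5878
  log(r/|z_k|) for z_k = -1: log(9/1) = 2.1972
  log(r/|z_k|) for z_k = 6: log(9/6) = 0.4055
Sum over inside zeros: 3.7783.
I(r) = log|p(0)| + (inside sum) = 5.0106 + 3.7783 = 8.7889.
Closed form (all zeros inside, monic): I(r) = n·log(r) = 4·log(9) = 8.7889. ✓

I(r) ≈ 8.7889.


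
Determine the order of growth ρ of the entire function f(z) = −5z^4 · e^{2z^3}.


M(r) = max_{|z|=r} |-5|·|z|^4·|e^{2z^3}| = 5·r^4 · e^{2r^3} (the factors attain their maxima compatibly on |z|=r). Then log M(r) = log 5 + 4·log r + 2r^3, dominated by the last term, so log log M(r) ~ 3·log r. The polynomial factor -5z^4 contributes only a log r term and does not affect the order. ρ = 3.
Therefore ρ = 3.

Order ρ = 3.


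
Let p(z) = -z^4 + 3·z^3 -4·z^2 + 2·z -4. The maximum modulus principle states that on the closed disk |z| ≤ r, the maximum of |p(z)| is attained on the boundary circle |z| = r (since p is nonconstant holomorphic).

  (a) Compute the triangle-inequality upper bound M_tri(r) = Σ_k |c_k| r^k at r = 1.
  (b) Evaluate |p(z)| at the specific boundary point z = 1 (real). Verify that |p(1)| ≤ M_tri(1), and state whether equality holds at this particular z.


Coefficients: c_0 = -4, c_1 = 2, c_2 = -4, c_3 = 3, c_4 = -1. Radius r = 1.
Part (a). Triangle bound: M_tri(r) = Σ_k |c_k| r^k
  = |-4|·1^0 + |2|·1^1 + |-4|·1^2 + |3|·1^3 + |-1|·1^4
  = 4 + 2 + 4 + 3 + 1 = 14.
This bounds M(r) := max_{|z|=r} |p(z)| from above; equality holds iff all terms c_k z^k can be made to align in phase at a single z on |z|=r.
Part (b). At z = 1 (real, on the circle |z| = r):
  p(1) = (-4)·1^0 + (2)·1^1 + (-4)·1^2 + (3)·1^3 + (-1)·1^4 = -4.
  |p(1)| = 4.
Check: |p(1)| = 4 ≤ 14 = M_tri(1). ✓ Equality does not hold at z = 1 (the coefficients have mixed signs, so the terms do not all align in phase there).

M_tri(1) = 14; |p(1)| = 4; equality at z=1: no.


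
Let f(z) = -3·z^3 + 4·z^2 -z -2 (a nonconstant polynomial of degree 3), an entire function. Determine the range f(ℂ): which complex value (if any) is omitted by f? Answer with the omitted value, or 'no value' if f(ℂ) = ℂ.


Little Picard bounds the complement of f(ℂ) to at most one point.
For every w ∈ ℂ, the equation p(z) − w = 0 is a nonconstant polynomial in z and hence has at least one root by the fundamental theorem of algebra. So p is surjective onto ℂ, omitting no value.

Omitted value: no value.


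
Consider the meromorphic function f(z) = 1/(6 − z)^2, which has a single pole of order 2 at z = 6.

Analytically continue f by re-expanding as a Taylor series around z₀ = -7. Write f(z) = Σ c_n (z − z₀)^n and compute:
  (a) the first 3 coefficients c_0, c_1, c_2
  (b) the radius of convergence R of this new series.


Let w = z − z₀, so z = z₀ + w.
Then 6 − z = 6 − (z₀ + w) = (6 − z₀) − w = 13 − w.
f(z) = 1/(13 − w)^2 = (1/(13)^2) · (1 − w/(13))^{−2}.
By the binomial series (1−u)^{−2} = Σ_{n≥0} C(n+1, 1) u^n for |u|<1, with u = w/(13):
  c_n = C(n+1, 1) / (13)^(n+2).
  c_0 = 1/(13)^2 = 1/169.
  c_1 = 2/(13)^3 = 2/2197.
  c_2 = 3/(13)^4 = 3/28561.
The series is valid for |w/d| < 1, i.e. |z − z₀| < |d|.
Radius of convergence: R = |6 − z₀| = |13| = 13 (distance from z₀ to the singularity z = 6).

c_0 = 1/169, c_1 = 2/2197, c_2 = 3/28561; R = 13.


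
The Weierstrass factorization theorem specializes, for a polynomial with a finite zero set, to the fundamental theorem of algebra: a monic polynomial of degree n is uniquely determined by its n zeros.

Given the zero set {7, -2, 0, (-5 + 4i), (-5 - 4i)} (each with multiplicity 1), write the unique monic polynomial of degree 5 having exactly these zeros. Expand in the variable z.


The polynomial is p(z) = ∏_{α ∈ S} (z − α), where S = {7, -2, 0, (-5 + 4i), (-5 - 4i)}.
Expanding the product yields: p(z) = z^5 + 5·z^4 -23·z^3 -345·z^2 -574·z.
Note conjugate pairs combine to real quadratics: (z − (-5+4i))(z − (-5−4i)) = z² + 10z + 41.
The resulting polynomial has degree 5 and real coefficients as required.

p(z) = z^5 + 5·z^4 -23·z^3 -345·z^2 -574·z.


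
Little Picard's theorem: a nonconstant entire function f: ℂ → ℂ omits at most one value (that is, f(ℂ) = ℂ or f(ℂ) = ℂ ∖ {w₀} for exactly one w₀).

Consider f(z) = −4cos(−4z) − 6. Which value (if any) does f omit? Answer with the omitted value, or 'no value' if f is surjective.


Little Picard bounds the complement of f(ℂ) to at most one point.
cos is entire and surjective onto ℂ: for every w ∈ ℂ, cos(ζ) = w has a solution ζ ∈ ℂ (e.g., via the complex inverse arccos). With ζ = −4z this gives z = ζ/(-4). Then -4·cos(−4z) takes every value in -4·ℂ = ℂ, and adding -6 is a bijection of ℂ. So f is surjective and omits no value. (Note: only on the real line is cos bounded by [−1, 1].)

Omitted value: no value.


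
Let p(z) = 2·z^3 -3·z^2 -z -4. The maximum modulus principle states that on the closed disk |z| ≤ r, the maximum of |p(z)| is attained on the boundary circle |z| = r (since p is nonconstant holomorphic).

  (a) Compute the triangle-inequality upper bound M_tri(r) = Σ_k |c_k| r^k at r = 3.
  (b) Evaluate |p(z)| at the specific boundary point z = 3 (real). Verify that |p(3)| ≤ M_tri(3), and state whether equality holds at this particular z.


Coefficients: c_0 = -4, c_1 = -1, c_2 = -3, c_3 = 2. Radius r = 3.
Part (a). Triangle bound: M_tri(r) = Σ_k |c_k| r^k
  = |-4|·3^0 + |-1|·3^1 + |-3|·3^2 + |2|·3^3
  = 4 + 3 + 27 + 54 = 88.
This bounds M(r) := max_{|z|=r} |p(z)| from above; equality holds iff all terms c_k z^k can be made to align in phase at a single z on |z|=r.
Part (b). At z = 3 (real, on the circle |z| = r):
  p(3) = (-4)·3^0 + (-1)·3^1 + (-3)·3^2 + (2)·3^3 = 20.
  |p(3)| = 20.
Check: |p(3)| = 20 ≤ 88 = M_tri(3). ✓ Equality does not hold at z = 3 (the coefficients have mixed signs, so the terms do not all align in phase there).

M_tri(3) = 88; |p(3)| = 20; equality at z=3: no.
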